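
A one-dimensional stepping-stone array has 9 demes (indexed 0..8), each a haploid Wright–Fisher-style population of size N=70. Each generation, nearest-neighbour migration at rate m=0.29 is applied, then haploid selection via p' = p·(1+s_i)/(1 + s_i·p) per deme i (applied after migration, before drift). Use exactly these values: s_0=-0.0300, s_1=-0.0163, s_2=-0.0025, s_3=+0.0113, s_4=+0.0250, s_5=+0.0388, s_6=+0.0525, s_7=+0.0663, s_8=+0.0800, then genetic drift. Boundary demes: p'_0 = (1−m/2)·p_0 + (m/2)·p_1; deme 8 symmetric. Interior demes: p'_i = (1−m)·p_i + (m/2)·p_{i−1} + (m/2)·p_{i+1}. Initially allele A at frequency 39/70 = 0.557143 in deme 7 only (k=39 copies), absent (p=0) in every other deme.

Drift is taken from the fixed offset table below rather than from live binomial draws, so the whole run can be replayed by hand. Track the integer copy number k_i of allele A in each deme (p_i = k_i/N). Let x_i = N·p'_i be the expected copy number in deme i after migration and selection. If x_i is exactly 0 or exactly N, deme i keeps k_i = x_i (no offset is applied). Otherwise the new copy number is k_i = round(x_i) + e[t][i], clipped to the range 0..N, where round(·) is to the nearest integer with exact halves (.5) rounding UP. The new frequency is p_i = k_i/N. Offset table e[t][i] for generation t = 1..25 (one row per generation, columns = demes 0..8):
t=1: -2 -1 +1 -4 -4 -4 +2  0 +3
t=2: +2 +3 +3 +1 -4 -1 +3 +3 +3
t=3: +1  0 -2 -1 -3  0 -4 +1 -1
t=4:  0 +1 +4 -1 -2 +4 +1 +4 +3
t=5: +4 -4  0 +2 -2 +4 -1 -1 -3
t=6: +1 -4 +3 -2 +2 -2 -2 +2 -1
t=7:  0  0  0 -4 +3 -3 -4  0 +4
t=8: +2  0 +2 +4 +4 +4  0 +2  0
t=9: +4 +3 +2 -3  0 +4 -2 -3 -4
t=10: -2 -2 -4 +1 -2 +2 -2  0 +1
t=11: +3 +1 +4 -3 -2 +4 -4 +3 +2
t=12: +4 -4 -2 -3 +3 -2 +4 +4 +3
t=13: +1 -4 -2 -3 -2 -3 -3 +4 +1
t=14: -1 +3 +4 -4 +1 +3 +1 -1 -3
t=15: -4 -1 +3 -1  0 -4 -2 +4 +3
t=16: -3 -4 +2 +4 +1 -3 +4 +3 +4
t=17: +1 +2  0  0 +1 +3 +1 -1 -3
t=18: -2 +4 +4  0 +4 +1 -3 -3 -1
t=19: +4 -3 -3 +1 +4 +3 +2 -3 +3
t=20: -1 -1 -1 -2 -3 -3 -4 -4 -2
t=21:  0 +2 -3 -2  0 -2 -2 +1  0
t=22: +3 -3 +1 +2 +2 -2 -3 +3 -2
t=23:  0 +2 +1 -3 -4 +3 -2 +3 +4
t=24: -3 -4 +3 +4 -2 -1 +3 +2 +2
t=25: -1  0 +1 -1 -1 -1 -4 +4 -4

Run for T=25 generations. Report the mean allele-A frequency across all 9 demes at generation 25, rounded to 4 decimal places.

0.2556

t=0: k=[0 0 0 0 0 0 0 39 0]
t=1: x=[0.0000 0.0000 0.0000 0.0000 0.0000 0.0000 5.9268 28.7713 6.0682] k=[0 0 0 0 0 0 8 29 9]
t=2: x=[0.0000 0.0000 0.0000 0.0000 0.0000 1.2042 10.3274 24.0582 12.6796] k=[0 0 0 0 0 0 13 27 16]
t=3: x=[0.0000 0.0000 0.0000 0.0000 0.0000 1.9561 13.7000 24.3849 18.6280] k=[0 0 0 0 0 2 10 25 18]
t=4: x=[0.0000 0.0000 0.0000 0.0000 0.2972 2.9766 11.4983 22.7853 20.0994] k=[0 0 0 0 0 7 12 27 23]
t=5: x=[0.0000 0.0000 0.0000 0.0000 1.0400 6.9445 14.0148 25.2721 24.7981] k=[0 0 0 0 0 11 13 24 22]
t=6: x=[0.0000 0.0000 0.0000 0.0000 1.6339 10.0173 14.8962 23.0974 23.4752] k=[0 0 0 0 4 8 13 25 22]
t=7: x=[0.0000 0.0000 0.0000 0.5865 4.0942 8.4230 14.5974 23.8233 23.6241] k=[0 0 0 0 7 5 11 24 28]
t=8: x=[0.0000 0.0000 0.0000 1.0263 5.8255 6.3772 12.5329 23.6904 28.7138] k=[0 0 0 5 10 10 13 26 29]
t=9: x=[0.0000 0.0000 0.7232 5.0524 9.4755 10.7775 15.0456 25.5828 29.8749] k=[0 0 3 2 9 15 13 23 26]
t=10: x=[0.0000 0.4280 2.4142 3.1941 9.0478 14.2675 15.3442 22.9644 26.8264] k=[0 0 0 4 7 16 13 23 28]
t=11: x=[0.0000 0.0000 0.5786 3.8961 8.0441 14.6971 15.4935 23.2611 28.5665] k=[0 0 5 1 6 19 11 26 31]
t=12: x=[0.0000 0.7133 3.6862 2.3302 7.3203 16.4288 14.9271 25.5828 31.6035] k=[0 0 2 0 10 14 19 30 35]
t=13: x=[0.0000 0.2853 1.4165 1.7592 9.3278 14.5795 20.6061 30.2273 35.6216] k=[0 0 0 0 7 12 18 34 37]
t=14: x=[0.0000 0.0000 0.0000 1.0263 6.8613 12.5319 20.1768 33.2333 37.9062] k=[0 0 0 0 8 16 21 32 35]
t=15: x=[0.0000 0.0000 0.0000 1.1729 8.1766 16.0306 22.6467 31.9514 35.9116] k=[0 0 0 0 8 12 21 36 39]
t=16: x=[0.0000 0.0000 0.0000 1.1729 7.5854 13.1261 22.6467 35.3833 39.8920] k=[0 0 0 5 9 10 27 38 44]
t=17: x=[0.0000 0.0000 0.7232 4.9060 8.7524 12.7112 26.9732 38.3909 44.3922] k=[0 0 1 5 10 16 28 37 41]
t=18: x=[0.0000 0.1426 1.4315 5.1988 10.3611 17.3622 28.4245 37.3952 41.7261] k=[0 4 5 5 14 18 25 34 41]
t=19: x=[0.5627 3.5098 4.8437 6.3698 13.5427 18.9566 26.1223 34.8328 41.2967] k=[5 1 2 7 18 22 28 32 44]
t=20: x=[4.2955 1.6976 2.5738 7.9488 17.3047 22.8723 28.5710 34.2818 43.5380] k=[3 1 2 6 14 20 25 30 42]
t=21: x=[2.6318 1.4121 2.4291 6.6473 13.9843 20.4009 25.8282 32.1275 41.5682] k=[3 3 0 5 14 18 24 33 42]
t=22: x=[2.9137 2.5247 1.1571 5.6380 13.5427 18.8090 25.2550 34.1214 41.9974] k=[6 0 2 8 16 17 22 37 40]
t=23: x=[4.9871 1.1414 2.5738 8.3725 15.2779 18.0859 24.2545 36.3827 40.8816] k=[5 3 4 5 11 21 22 39 45]
t=24: x=[4.5779 3.3817 3.9906 5.7843 11.8206 20.2382 25.1383 38.5203 45.3721] k=[2 0 7 10 10 19 28 41 47]
t=25: x=[1.6599 1.2841 6.4054 9.6582 11.5410 19.5315 29.4492 41.0802 47.3254] k=[1 1 7 9 11 19 25 45 43]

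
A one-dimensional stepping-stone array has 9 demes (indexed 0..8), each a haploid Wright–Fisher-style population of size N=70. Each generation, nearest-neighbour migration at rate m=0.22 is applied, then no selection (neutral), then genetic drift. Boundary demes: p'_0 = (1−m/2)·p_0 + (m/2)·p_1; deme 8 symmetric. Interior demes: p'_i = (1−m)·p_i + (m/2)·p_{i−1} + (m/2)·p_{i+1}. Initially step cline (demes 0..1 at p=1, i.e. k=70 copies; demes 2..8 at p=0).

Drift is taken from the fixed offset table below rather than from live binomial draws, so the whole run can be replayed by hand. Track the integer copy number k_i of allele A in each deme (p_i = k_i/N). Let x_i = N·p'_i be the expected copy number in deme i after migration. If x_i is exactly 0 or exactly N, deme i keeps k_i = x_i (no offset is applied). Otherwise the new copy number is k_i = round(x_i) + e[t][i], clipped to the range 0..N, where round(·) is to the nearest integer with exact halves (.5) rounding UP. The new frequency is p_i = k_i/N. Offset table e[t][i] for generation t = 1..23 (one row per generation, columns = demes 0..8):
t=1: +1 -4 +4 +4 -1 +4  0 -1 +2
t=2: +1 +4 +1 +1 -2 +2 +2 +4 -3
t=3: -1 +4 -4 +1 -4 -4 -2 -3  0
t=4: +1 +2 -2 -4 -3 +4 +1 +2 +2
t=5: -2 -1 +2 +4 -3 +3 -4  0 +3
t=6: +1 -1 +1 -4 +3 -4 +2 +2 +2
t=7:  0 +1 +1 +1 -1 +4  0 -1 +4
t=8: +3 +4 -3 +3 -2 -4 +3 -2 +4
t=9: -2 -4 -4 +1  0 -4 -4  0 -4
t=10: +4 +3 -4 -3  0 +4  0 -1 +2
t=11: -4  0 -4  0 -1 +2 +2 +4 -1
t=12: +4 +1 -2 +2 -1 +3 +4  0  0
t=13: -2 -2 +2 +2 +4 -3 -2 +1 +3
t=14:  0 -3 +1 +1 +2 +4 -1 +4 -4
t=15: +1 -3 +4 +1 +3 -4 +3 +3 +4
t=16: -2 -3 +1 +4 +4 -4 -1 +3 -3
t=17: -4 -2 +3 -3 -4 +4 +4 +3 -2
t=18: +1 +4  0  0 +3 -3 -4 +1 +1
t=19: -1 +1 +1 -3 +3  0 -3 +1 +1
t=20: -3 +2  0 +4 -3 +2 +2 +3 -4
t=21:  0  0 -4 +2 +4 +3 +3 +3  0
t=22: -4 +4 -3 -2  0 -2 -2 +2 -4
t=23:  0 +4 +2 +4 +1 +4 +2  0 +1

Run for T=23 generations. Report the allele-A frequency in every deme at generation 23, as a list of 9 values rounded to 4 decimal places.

[0.5143, 0.6143, 0.4143, 0.3857, 0.2857, 0.2286, 0.1857, 0.1714, 0.0429]

t=0: k=[70 70 0 0 0 0 0 0 0]
t=1: x=[70.0000 62.3000 7.7000 0.0000 0.0000 0.0000 0.0000 0.0000 0.0000] k=[70 58 12 0 0 0 0 0 0]
t=2: x=[68.6800 54.2600 15.7400 1.3200 0.0000 0.0000 0.0000 0.0000 0.0000] k=[70 58 17 2 0 0 0 0 0]
t=3: x=[68.6800 54.8100 19.8600 3.4300 0.2200 0.0000 0.0000 0.0000 0.0000] k=[68 59 16 4 0 0 0 0 0]
t=4: x=[67.0100 55.2600 19.4100 4.8800 0.4400 0.0000 0.0000 0.0000 0.0000] k=[68 57 17 1 0 0 0 0 0]
t=5: x=[66.7900 53.8100 19.6400 2.6500 0.1100 0.0000 0.0000 0.0000 0.0000] k=[65 53 22 7 0 0 0 0 0]
t=6: x=[63.6800 50.9100 23.7600 7.8800 0.7700 0.0000 0.0000 0.0000 0.0000] k=[65 50 25 4 4 0 0 0 0]
t=7: x=[63.3500 48.9000 25.4400 6.3100 3.5600 0.4400 0.0000 0.0000 0.0000] k=[63 50 26 7 3 4 0 0 0]
t=8: x=[61.5700 48.7900 26.5500 8.6500 3.5500 3.4500 0.4400 0.0000 0.0000] k=[65 53 24 12 2 0 3 0 0]
t=9: x=[63.6800 51.1300 25.8700 12.2200 2.8800 0.5500 2.3400 0.3300 0.0000] k=[62 47 22 13 3 0 0 0 0]
t=10: x=[60.3500 45.9000 23.7600 12.8900 3.7700 0.3300 0.0000 0.0000 0.0000] k=[64 49 20 10 4 4 0 0 0]
t=11: x=[62.3500 47.4600 22.0900 10.4400 4.6600 3.5600 0.4400 0.0000 0.0000] k=[58 47 18 10 4 6 2 0 0]
t=12: x=[56.7900 45.0200 20.3100 10.2200 4.8800 5.3400 2.2200 0.2200 0.0000] k=[61 46 18 12 4 8 6 0 0]
t=13: x=[59.3500 44.5700 20.4200 11.7800 5.3200 7.3400 5.5600 0.6600 0.0000] k=[57 43 22 14 9 4 4 2 0]
t=14: x=[55.4600 42.2300 23.4300 14.3300 9.0000 4.5500 3.7800 2.0000 0.2200] k=[55 39 24 15 11 9 3 6 0]
t=15: x=[53.2400 39.1100 24.6600 15.5500 11.2200 8.5600 3.9900 5.0100 0.6600] k=[54 36 29 17 14 5 7 8 5]
t=16: x=[52.0200 37.2100 28.4500 17.9900 13.3400 6.2100 6.8900 7.5600 5.3300] k=[50 34 29 22 17 2 6 11 2]
t=17: x=[48.2400 35.2100 28.7800 22.2200 15.9000 4.0900 6.1100 9.4600 2.9900] k=[44 33 32 19 12 8 10 12 1]
t=18: x=[42.7900 34.1000 30.6800 19.6600 12.3300 8.6600 10.0000 10.5700 2.2100] k=[44 38 31 20 15 6 6 12 3]
t=19: x=[43.3400 37.8900 30.5600 20.6600 14.5600 6.9900 6.6600 10.3500 3.9900] k=[42 39 32 18 18 7 4 11 5]
t=20: x=[41.6700 38.5600 31.2300 19.5400 16.7900 7.8800 5.1000 9.5700 5.6600] k=[39 41 31 24 14 10 7 13 2]
t=21: x=[39.2200 39.6800 31.3300 23.6700 14.6600 10.1100 7.9900 11.1300 3.2100] k=[39 40 27 26 19 13 11 14 3]
t=22: x=[39.1100 38.4600 28.3200 25.3400 19.1100 13.4400 11.5500 12.4600 4.2100] k=[35 42 25 23 19 11 10 14 0]
t=23: x=[35.7700 39.3600 26.6500 22.7800 18.5600 11.7700 10.5500 12.0200 1.5400] k=[36 43 29 27 20 16 13 12 3]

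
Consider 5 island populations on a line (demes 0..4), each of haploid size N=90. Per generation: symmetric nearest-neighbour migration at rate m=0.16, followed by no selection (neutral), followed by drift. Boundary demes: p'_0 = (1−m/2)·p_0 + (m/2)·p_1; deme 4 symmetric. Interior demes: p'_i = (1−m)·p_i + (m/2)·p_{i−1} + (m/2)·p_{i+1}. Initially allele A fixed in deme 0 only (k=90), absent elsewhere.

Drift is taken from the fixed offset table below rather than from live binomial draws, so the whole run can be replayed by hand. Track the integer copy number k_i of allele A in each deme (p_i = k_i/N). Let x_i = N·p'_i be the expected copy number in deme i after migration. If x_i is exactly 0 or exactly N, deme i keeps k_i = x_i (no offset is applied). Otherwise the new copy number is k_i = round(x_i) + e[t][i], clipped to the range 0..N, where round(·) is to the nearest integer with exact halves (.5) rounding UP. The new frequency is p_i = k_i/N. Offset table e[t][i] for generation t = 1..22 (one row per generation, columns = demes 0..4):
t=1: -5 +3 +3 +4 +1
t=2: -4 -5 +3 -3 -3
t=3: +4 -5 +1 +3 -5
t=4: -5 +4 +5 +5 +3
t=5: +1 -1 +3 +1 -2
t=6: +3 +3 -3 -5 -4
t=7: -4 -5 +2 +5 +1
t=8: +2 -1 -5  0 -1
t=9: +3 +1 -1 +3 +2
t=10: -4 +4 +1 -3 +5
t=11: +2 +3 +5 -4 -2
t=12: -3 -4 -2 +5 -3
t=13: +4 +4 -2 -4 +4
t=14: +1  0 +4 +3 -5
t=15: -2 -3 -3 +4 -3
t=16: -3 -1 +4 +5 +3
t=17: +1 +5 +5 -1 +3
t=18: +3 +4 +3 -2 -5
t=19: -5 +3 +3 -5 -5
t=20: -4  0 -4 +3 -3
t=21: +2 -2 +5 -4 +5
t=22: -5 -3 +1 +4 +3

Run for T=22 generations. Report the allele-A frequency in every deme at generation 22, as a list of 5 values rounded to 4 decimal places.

t=0: k=[90 0 0 0 0]
t=1: x=[82.8000 7.2000 0.0000 0.0000 0.0000] k=[78 10 0 0 0]
t=2: x=[72.5600 14.6400 0.8000 0.0000 0.0000] k=[69 10 4 0 0]
t=3: x=[64.2800 14.2400 4.1600 0.3200 0.0000] k=[68 9 5 3 0]
t=4: x=[63.2800 13.4000 5.1600 2.9200 0.2400] k=[58 17 10 8 3]
t=5: x=[54.7200 19.7200 10.4000 7.7600 3.4000] k=[56 19 13 9 1]
t=6: x=[53.0400 21.4800 13.1600 8.6800 1.6400] k=[56 24 10 4 0]
t=7: x=[53.4400 25.4400 10.6400 4.1600 0.3200] k=[49 20 13 9 1]
t=8: x=[46.6800 21.7600 13.2400 8.6800 1.6400] k=[49 21 8 9 1]
t=9: x=[46.7600 22.2000 9.1200 8.2800 1.6400] k=[50 23 8 11 4]
t=10: x=[47.8400 23.9600 9.4400 10.2000 4.5600] k=[44 28 10 7 10]
t=11: x=[42.7200 27.8400 11.2000 7.4800 9.7600] k=[45 31 16 3 8]
t=12: x=[43.8800 30.9200 16.1600 4.4400 7.6000] k=[41 27 14 9 5]
t=13: x=[39.8800 27.0800 14.6400 9.0800 5.3200] k=[44 31 13 5 9]
t=14: x=[42.9600 30.6000 13.8000 5.9600 8.6800] k=[44 31 18 9 4]
t=15: x=[42.9600 31.0000 18.3200 9.3200 4.4000] k=[41 28 15 13 1]
t=16: x=[39.9600 28.0000 15.8800 12.2000 1.9600] k=[37 27 20 17 5]
t=17: x=[36.2000 27.2400 20.3200 16.2800 5.9600] k=[37 32 25 15 9]
t=18: x=[36.6000 31.8400 24.7600 15.3200 9.4800] k=[40 36 28 13 4]
t=19: x=[39.6800 35.6800 27.4400 13.4800 4.7200] k=[35 39 30 8 0]
t=20: x=[35.3200 37.9600 28.9600 9.1200 0.6400] k=[31 38 25 12 0]
t=21: x=[31.5600 36.4000 25.0000 12.0800 0.9600] k=[34 34 30 8 6]
t=22: x=[34.0000 33.6800 28.5600 9.6000 6.1600] k=[29 31 30 14 9]

[0.3222, 0.3444, 0.3333, 0.1556, 0.1000]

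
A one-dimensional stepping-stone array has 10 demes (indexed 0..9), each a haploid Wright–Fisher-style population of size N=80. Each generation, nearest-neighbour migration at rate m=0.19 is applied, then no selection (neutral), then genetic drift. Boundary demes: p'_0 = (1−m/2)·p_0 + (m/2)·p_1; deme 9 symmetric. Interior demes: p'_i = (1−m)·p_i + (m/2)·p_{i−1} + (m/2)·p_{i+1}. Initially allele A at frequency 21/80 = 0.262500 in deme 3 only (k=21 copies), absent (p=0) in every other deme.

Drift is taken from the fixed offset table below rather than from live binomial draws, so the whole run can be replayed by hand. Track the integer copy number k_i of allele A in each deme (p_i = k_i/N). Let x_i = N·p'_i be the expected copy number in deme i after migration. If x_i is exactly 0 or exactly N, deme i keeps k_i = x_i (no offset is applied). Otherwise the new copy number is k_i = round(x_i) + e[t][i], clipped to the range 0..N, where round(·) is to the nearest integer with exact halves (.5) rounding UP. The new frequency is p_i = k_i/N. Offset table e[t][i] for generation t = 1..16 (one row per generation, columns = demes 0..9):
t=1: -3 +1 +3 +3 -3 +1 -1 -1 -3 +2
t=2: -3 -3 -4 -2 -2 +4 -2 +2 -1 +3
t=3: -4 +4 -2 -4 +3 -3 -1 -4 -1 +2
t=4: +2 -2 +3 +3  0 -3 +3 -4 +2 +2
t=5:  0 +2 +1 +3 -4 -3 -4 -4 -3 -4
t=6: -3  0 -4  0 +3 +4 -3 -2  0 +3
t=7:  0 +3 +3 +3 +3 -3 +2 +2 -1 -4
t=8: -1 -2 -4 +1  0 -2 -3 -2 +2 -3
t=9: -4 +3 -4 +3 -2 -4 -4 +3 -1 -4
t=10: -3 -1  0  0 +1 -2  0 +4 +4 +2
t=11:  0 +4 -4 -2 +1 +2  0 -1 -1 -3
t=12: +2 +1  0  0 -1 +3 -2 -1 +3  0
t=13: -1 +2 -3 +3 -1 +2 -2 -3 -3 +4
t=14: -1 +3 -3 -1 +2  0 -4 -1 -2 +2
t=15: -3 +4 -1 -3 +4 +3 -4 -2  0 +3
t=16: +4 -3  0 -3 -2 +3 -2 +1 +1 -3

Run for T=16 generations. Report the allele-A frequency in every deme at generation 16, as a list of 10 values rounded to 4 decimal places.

t=0: k=[0 0 0 21 0 0 0 0 0 0]
t=1: x=[0.0000 0.0000 1.9950 17.0100 1.9950 0.0000 0.0000 0.0000 0.0000 0.0000] k=[0 0 5 20 0 0 0 0 0 0]
t=2: x=[0.0000 0.4750 5.9500 16.6750 1.9000 0.0000 0.0000 0.0000 0.0000 0.0000] k=[0 0 2 15 0 0 0 0 0 0]
t=3: x=[0.0000 0.1900 3.0450 12.3400 1.4250 0.0000 0.0000 0.0000 0.0000 0.0000] k=[0 4 1 8 4 0 0 0 0 0]
t=4: x=[0.3800 3.3350 1.9500 6.9550 4.0000 0.3800 0.0000 0.0000 0.0000 0.0000] k=[2 1 5 10 4 0 0 0 0 0]
t=5: x=[1.9050 1.4750 5.0950 8.9550 4.1900 0.3800 0.0000 0.0000 0.0000 0.0000] k=[2 3 6 12 0 0 0 0 0 0]
t=6: x=[2.0950 3.1900 6.2850 10.2900 1.1400 0.0000 0.0000 0.0000 0.0000 0.0000] k=[0 3 2 10 4 0 0 0 0 0]
t=7: x=[0.2850 2.6200 2.8550 8.6700 4.1900 0.3800 0.0000 0.0000 0.0000 0.0000] k=[0 6 6 12 7 0 0 0 0 0]
t=8: x=[0.5700 5.4300 6.5700 10.9550 6.8100 0.6650 0.0000 0.0000 0.0000 0.0000] k=[0 3 3 12 7 0 0 0 0 0]
t=9: x=[0.2850 2.7150 3.8550 10.6700 6.8100 0.6650 0.0000 0.0000 0.0000 0.0000] k=[0 6 0 14 5 0 0 0 0 0]
t=10: x=[0.5700 4.8600 1.9000 11.8150 5.3800 0.4750 0.0000 0.0000 0.0000 0.0000] k=[0 4 2 12 6 0 0 0 0 0]
t=11: x=[0.3800 3.4300 3.1400 10.4800 6.0000 0.5700 0.0000 0.0000 0.0000 0.0000] k=[0 7 0 8 7 3 0 0 0 0]
t=12: x=[0.6650 5.6700 1.4250 7.1450 6.7150 3.0950 0.2850 0.0000 0.0000 0.0000] k=[3 7 1 7 6 6 0 0 0 0]
t=13: x=[3.3800 6.0500 2.1400 6.3350 6.0950 5.4300 0.5700 0.0000 0.0000 0.0000] k=[2 8 0 9 5 7 0 0 0 0]
t=14: x=[2.5700 6.6700 1.6150 7.7650 5.5700 6.1450 0.6650 0.0000 0.0000 0.0000] k=[2 10 0 7 8 6 0 0 0 0]
t=15: x=[2.7600 8.2900 1.6150 6.4300 7.7150 5.6200 0.5700 0.0000 0.0000 0.0000] k=[0 12 1 3 12 9 0 0 0 0]
t=16: x=[1.1400 9.8150 2.2350 3.6650 10.8600 8.4300 0.8550 0.0000 0.0000 0.0000] k=[5 7 2 1 9 11 0 0 0 0]

[0.0625, 0.0875, 0.0250, 0.0125, 0.1125, 0.1375, 0.0000, 0.0000, 0.0000, 0.0000]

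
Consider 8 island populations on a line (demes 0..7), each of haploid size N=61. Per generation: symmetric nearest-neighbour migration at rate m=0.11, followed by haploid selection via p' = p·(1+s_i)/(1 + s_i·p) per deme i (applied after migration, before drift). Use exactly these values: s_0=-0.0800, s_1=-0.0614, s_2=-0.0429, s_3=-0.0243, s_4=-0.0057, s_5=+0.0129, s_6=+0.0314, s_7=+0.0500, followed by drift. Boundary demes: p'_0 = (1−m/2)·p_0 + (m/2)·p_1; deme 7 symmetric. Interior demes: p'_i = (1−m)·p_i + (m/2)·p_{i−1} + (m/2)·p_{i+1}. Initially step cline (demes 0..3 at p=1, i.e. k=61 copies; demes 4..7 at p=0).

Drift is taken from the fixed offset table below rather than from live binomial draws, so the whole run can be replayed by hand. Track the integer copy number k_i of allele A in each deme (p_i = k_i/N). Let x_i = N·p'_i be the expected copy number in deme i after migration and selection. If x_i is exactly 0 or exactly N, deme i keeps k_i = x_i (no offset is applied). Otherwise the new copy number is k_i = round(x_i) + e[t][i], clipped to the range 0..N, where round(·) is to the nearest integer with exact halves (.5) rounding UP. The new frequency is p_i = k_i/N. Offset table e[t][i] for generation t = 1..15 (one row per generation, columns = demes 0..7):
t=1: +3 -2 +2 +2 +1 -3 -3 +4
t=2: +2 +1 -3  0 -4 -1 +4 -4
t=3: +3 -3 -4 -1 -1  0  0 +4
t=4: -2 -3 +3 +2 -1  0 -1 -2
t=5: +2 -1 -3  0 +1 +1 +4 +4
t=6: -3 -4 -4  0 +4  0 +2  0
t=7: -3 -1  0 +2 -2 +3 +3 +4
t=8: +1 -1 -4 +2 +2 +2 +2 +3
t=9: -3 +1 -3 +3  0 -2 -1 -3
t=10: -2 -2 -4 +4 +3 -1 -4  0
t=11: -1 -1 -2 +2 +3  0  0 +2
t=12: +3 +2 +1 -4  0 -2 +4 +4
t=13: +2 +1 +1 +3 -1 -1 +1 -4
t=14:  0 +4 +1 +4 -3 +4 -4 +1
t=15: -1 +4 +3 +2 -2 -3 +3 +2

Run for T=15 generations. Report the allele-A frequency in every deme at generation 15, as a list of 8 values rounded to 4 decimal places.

t=0: k=[61 61 61 61 0 0 0 0]
t=1: x=[61.0000 61.0000 61.0000 57.5661 3.3369 0.0000 0.0000 0.0000] k=[61 61 61 60 4 0 0 0]
t=2: x=[61.0000 61.0000 60.9425 56.8815 6.8253 0.2228 0.0000 0.0000] k=[61 61 58 57 3 0 0 0]
t=3: x=[61.0000 60.8242 57.9869 53.9327 5.7750 0.1671 0.0000 0.0000] k=[61 58 54 53 5 0 0 0]
t=4: x=[60.8207 57.7558 53.8943 50.1981 7.3281 0.2785 0.0000 0.0000] k=[59 55 57 52 6 0 0 0]
t=5: x=[58.5946 54.9956 56.4332 49.5175 8.1595 0.3342 0.0000 0.0000] k=[61 54 53 50 9 1 0 0]
t=6: x=[60.5818 53.9441 52.5767 47.6553 10.7642 1.4025 0.0567 0.0000] k=[58 50 49 48 15 1 2 0]
t=7: x=[57.2791 49.8179 48.5717 45.9630 15.9775 1.8478 1.8908 0.1155] k=[54 49 49 48 14 5 5 4]
t=8: x=[53.1736 48.6631 48.5153 45.9073 15.3094 5.5594 5.0873 4.2436] k=[54 48 45 48 17 8 7 7]
t=9: x=[53.1150 47.5110 44.8140 45.8516 18.1371 8.5336 7.2502 7.3081] k=[50 49 42 49 18 7 6 4]
t=10: x=[49.1701 48.0348 42.2047 46.6417 19.0251 7.6352 6.1130 4.3010] k=[47 46 38 51 22 7 2 4]
t=11: x=[46.0229 44.8746 38.5364 48.4465 22.6885 7.6352 2.4569 4.0715] k=[45 44 37 50 26 8 2 6]
t=12: x=[43.9394 42.8732 37.4695 47.7111 26.2445 8.7557 2.6266 6.0404] k=[47 45 38 44 26 7 7 10]
t=13: x=[45.9654 43.9578 38.0913 42.3631 25.8598 8.1349 7.3628 10.2442] k=[48 45 39 45 25 7 8 6]
t=14: x=[46.9538 44.0710 39.0477 43.2621 25.0256 8.1349 8.0486 6.3835] k=[47 48 40 47 22 12 4 7]
t=15: x=[46.1378 46.8273 40.2286 44.9508 22.7434 12.2349 4.7384 7.1368] k=[45 51 43 47 21 9 8 9]

[0.7377, 0.8361, 0.7049, 0.7705, 0.3443, 0.1475, 0.1311, 0.1475]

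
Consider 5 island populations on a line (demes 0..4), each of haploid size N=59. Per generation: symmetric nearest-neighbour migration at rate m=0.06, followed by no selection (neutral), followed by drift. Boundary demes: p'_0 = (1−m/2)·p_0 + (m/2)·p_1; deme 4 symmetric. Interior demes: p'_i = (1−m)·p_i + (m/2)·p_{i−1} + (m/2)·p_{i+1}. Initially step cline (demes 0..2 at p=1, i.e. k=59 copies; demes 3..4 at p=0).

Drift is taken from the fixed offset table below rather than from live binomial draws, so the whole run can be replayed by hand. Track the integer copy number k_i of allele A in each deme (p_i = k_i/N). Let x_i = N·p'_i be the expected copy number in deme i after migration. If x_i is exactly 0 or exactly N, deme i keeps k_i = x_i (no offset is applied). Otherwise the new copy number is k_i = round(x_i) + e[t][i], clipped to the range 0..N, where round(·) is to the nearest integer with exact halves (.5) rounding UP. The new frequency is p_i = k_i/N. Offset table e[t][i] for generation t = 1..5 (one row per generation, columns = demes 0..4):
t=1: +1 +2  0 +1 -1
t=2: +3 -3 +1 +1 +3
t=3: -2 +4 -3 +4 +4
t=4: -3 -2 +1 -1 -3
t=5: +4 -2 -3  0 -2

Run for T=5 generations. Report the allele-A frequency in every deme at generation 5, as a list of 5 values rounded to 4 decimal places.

t=0: k=[59 59 59 0 0]
t=1: x=[59.0000 59.0000 57.2300 1.7700 0.0000] k=[59 59 57 3 0]
t=2: x=[59.0000 58.9400 55.4400 4.5300 0.0900] k=[59 56 56 6 3]
t=3: x=[58.9100 56.0900 54.5000 7.4100 3.0900] k=[57 59 52 11 7]
t=4: x=[57.0600 58.7300 50.9800 12.1100 7.1200] k=[54 57 52 11 4]
t=5: x=[54.0900 56.7600 50.9200 12.0200 4.2100] k=[58 55 48 12 2]

[0.9831, 0.9322, 0.8136, 0.2034, 0.0339]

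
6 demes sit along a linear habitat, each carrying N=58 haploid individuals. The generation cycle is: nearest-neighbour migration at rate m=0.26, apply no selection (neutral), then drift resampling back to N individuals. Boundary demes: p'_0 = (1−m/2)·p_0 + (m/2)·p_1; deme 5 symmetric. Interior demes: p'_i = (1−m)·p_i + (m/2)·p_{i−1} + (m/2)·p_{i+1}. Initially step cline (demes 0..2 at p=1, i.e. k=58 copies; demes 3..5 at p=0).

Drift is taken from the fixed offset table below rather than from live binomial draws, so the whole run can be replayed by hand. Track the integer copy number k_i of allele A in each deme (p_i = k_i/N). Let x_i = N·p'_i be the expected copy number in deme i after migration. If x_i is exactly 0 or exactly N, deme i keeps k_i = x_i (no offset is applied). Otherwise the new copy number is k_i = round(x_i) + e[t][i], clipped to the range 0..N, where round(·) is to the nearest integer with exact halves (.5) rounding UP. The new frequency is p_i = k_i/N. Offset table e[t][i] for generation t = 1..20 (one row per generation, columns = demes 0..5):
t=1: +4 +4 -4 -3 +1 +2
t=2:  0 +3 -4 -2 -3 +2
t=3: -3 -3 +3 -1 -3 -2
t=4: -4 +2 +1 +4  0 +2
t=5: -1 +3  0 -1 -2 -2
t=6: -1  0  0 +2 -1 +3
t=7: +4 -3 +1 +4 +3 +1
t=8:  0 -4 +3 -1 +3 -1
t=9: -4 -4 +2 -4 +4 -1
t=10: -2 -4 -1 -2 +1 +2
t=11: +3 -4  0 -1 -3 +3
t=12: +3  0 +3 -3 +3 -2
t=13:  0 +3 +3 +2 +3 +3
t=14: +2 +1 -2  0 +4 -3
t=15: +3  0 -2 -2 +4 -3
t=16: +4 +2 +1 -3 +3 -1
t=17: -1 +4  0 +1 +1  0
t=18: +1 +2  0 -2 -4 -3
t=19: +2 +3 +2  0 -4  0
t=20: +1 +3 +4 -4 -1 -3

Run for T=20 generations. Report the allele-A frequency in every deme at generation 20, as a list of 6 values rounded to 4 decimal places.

[0.9310, 0.8966, 0.6897, 0.3448, 0.2414, 0.1552]

t=0: k=[58 58 58 0 0 0]
t=1: x=[58.0000 58.0000 50.4600 7.5400 0.0000 0.0000] k=[58 58 46 5 0 0]
t=2: x=[58.0000 56.4400 42.2300 9.6800 0.6500 0.0000] k=[58 58 38 8 0 0]
t=3: x=[58.0000 55.4000 36.7000 10.8600 1.0400 0.0000] k=[58 52 40 10 0 0]
t=4: x=[57.2200 51.2200 37.6600 12.6000 1.3000 0.0000] k=[53 53 39 17 1 0]
t=5: x=[53.0000 51.1800 37.9600 17.7800 2.9500 0.1300] k=[52 54 38 17 1 0]
t=6: x=[52.2600 51.6600 37.3500 17.6500 2.9500 0.1300] k=[51 52 37 20 2 3]
t=7: x=[51.1300 49.9200 36.7400 19.8700 4.4700 2.8700] k=[55 47 38 24 7 4]
t=8: x=[53.9600 46.8700 37.3500 23.6100 8.8200 4.3900] k=[54 43 40 23 12 3]
t=9: x=[52.5700 44.0400 38.1800 23.7800 12.2600 4.1700] k=[49 40 40 20 16 3]
t=10: x=[47.8300 41.1700 37.4000 22.0800 14.8300 4.6900] k=[46 37 36 20 16 7]
t=11: x=[44.8300 38.0400 34.0500 21.5600 15.3500 8.1700] k=[48 34 34 21 12 11]
t=12: x=[46.1800 35.8200 32.3100 21.5200 13.0400 11.1300] k=[49 36 35 19 16 9]
t=13: x=[47.3100 37.5600 33.0500 20.6900 15.4800 9.9100] k=[47 41 36 23 18 13]
t=14: x=[46.2200 41.1300 34.9600 24.0400 18.0000 13.6500] k=[48 42 33 24 22 11]
t=15: x=[47.2200 41.6100 33.0000 24.9100 20.8300 12.4300] k=[50 42 31 23 25 9]
t=16: x=[48.9600 41.6100 31.3900 24.3000 22.6600 11.0800] k=[53 44 32 21 26 10]
t=17: x=[51.8300 43.6100 32.1300 23.0800 23.2700 12.0800] k=[51 48 32 24 24 12]
t=18: x=[50.6100 46.3100 33.0400 25.0400 22.4400 13.5600] k=[52 48 33 23 18 11]
t=19: x=[51.4800 46.5700 33.6500 23.6500 17.7400 11.9100] k=[53 50 36 24 14 12]
t=20: x=[52.6100 48.5700 36.2600 24.2600 15.0400 12.2600] k=[54 52 40 20 14 9]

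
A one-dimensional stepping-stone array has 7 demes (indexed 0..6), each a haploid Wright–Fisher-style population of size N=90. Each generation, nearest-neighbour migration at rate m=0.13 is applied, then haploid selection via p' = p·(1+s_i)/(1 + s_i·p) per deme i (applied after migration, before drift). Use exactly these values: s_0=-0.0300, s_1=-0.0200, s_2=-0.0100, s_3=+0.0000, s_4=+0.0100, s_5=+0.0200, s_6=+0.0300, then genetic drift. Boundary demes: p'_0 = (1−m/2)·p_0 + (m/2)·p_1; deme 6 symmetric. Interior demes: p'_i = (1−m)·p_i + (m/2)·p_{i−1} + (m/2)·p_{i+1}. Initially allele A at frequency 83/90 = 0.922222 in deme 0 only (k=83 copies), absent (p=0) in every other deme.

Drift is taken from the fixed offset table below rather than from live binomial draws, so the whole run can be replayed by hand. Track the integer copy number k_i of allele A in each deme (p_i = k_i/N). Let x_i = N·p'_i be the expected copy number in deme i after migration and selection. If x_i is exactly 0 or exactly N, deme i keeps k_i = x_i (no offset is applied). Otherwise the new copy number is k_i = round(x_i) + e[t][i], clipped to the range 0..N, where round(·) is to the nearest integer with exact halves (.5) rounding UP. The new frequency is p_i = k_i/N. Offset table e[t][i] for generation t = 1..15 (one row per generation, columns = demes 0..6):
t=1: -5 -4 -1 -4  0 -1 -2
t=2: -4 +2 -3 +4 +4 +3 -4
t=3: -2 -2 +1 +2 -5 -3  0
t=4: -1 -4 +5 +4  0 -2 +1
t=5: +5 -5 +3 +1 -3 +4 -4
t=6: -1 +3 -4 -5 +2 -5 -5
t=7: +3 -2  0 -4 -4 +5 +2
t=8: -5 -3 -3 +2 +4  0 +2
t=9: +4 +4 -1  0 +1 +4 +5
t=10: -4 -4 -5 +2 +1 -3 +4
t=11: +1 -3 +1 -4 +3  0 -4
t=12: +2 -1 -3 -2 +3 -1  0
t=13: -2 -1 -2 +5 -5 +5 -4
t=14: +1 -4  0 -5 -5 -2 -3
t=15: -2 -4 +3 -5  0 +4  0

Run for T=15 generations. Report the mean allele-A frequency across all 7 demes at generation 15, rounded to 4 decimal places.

0.0714

t=0: k=[83 0 0 0 0 0 0]
t=1: x=[77.2758 5.2934 0.0000 0.0000 0.0000 0.0000 0.0000] k=[72 1 0 0 0 0 0]
t=2: x=[66.8654 5.4457 0.0644 0.0000 0.0000 0.0000 0.0000] k=[63 7 0 0 0 0 0]
t=3: x=[58.7415 10.0039 0.4505 0.0000 0.0000 0.0000 0.0000] k=[57 8 1 0 0 0 0]
t=4: x=[53.1540 10.5405 1.3763 0.0650 0.0000 0.0000 0.0000] k=[52 7 6 4 0 0 0]
t=5: x=[48.3944 9.6840 5.8795 3.8700 0.2626 0.0000 0.0000] k=[53 5 9 5 0 0 0]
t=6: x=[49.2017 8.2277 8.4031 4.9350 0.3282 0.0000 0.0000] k=[48 11 4 0 2 0 0]
t=7: x=[44.9097 12.7276 4.1550 0.3900 1.7571 0.1326 0.0000] k=[48 11 4 0 0 5 0]
t=8: x=[44.9097 12.7276 4.1550 0.2600 0.3282 4.4327 0.3347] k=[40 10 1 2 4 4 2]
t=9: x=[37.3826 11.1659 1.6338 2.0650 3.9070 3.9440 2.1923] k=[41 15 1 2 5 8 7]
t=10: x=[38.6370 15.5188 1.9557 2.1300 5.0472 7.8812 7.2599] k=[35 12 0 4 6 5 11]
t=11: x=[32.8669 12.4960 1.0297 3.8700 5.8593 5.5574 10.8898] k=[34 9 2 0 9 6 7]
t=12: x=[31.7463 9.9892 2.3023 0.7150 8.2946 6.3763 7.1266] k=[34 9 0 0 11 5 7]
t=13: x=[31.7463 9.8612 0.5792 0.7150 9.9830 5.6235 7.0599] k=[30 9 0 6 5 11 3]
t=14: x=[28.0436 9.6053 0.9654 5.5450 5.5062 10.2688 3.6214] k=[29 6 1 1 1 8 1]
t=15: x=[26.9267 7.0378 1.3119 1.0000 1.4693 7.2204 1.4979] k=[25 3 4 0 1 11 1]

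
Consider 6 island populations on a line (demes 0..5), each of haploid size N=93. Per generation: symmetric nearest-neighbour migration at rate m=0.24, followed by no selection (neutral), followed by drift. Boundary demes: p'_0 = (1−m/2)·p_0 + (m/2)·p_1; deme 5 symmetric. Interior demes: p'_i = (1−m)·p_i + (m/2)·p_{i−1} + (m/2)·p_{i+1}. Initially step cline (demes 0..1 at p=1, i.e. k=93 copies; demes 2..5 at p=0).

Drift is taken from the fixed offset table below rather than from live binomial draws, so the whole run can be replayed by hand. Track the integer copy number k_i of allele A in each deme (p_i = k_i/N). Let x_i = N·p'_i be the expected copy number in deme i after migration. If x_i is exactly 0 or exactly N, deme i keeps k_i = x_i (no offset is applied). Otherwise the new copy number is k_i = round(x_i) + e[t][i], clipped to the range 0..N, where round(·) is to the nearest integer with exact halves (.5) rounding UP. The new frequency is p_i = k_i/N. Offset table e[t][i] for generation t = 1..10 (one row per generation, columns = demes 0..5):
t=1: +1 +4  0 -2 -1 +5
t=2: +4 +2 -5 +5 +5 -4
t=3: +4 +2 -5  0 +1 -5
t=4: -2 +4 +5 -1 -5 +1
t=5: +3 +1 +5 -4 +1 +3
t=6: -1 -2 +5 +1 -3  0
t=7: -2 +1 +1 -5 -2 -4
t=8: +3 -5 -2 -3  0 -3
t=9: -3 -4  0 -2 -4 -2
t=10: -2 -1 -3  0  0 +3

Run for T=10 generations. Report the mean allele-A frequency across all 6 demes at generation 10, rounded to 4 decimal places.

t=0: k=[93 93 0 0 0 0]
t=1: x=[93.0000 81.8400 11.1600 0.0000 0.0000 0.0000] k=[93 86 11 0 0 0]
t=2: x=[92.1600 77.8400 18.6800 1.3200 0.0000 0.0000] k=[93 80 14 6 0 0]
t=3: x=[91.4400 73.6400 20.9600 6.2400 0.7200 0.0000] k=[93 76 16 6 2 0]
t=4: x=[90.9600 70.8400 22.0000 6.7200 2.2400 0.2400] k=[89 75 27 6 0 1]
t=5: x=[87.3200 70.9200 30.2400 7.8000 0.8400 0.8800] k=[90 72 35 4 2 4]
t=6: x=[87.8400 69.7200 35.7200 7.4800 2.4800 3.7600] k=[87 68 41 8 0 4]
t=7: x=[84.7200 67.0400 40.2800 11.0000 1.4400 3.5200] k=[83 68 41 6 0 0]
t=8: x=[81.2000 66.5600 40.0400 9.4800 0.7200 0.0000] k=[84 62 38 6 1 0]
t=9: x=[81.3600 61.7600 37.0400 9.2400 1.4800 0.1200] k=[78 58 37 7 0 0]
t=10: x=[75.6000 57.8800 35.9200 9.7600 0.8400 0.0000] k=[74 57 33 10 1 0]

0.3136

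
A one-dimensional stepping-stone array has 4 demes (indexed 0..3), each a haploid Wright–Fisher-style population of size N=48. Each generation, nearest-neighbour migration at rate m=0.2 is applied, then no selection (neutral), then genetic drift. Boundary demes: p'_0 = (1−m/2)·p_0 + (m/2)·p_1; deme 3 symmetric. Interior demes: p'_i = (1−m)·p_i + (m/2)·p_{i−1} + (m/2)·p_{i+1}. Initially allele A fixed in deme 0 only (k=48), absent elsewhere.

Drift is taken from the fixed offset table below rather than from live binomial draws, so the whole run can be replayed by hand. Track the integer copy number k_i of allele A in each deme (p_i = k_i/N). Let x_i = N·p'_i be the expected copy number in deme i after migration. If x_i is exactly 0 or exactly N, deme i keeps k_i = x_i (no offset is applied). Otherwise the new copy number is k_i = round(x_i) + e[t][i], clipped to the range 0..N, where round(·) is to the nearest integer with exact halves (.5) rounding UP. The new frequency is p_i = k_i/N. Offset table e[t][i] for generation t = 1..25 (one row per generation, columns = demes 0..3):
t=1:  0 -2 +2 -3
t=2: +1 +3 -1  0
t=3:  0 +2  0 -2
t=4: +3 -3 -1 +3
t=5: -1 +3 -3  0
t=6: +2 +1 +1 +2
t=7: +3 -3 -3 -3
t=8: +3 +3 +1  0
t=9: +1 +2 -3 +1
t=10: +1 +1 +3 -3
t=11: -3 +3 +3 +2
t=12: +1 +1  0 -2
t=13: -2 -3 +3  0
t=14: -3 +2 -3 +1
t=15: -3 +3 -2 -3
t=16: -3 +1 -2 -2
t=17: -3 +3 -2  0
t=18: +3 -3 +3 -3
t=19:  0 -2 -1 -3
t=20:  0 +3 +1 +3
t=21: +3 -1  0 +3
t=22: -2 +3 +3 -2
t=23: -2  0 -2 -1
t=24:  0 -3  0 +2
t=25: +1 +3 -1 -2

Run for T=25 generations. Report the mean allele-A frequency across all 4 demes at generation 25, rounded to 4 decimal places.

t=0: k=[48 0 0 0]
t=1: x=[43.2000 4.8000 0.0000 0.0000] k=[43 3 0 0]
t=2: x=[39.0000 6.7000 0.3000 0.0000] k=[40 10 0 0]
t=3: x=[37.0000 12.0000 1.0000 0.0000] k=[37 14 1 0]
t=4: x=[34.7000 15.0000 2.2000 0.1000] k=[38 12 1 3]
t=5: x=[35.4000 13.5000 2.3000 2.8000] k=[34 17 0 3]
t=6: x=[32.3000 17.0000 2.0000 2.7000] k=[34 18 3 5]
t=7: x=[32.4000 18.1000 4.7000 4.8000] k=[35 15 2 2]
t=8: x=[33.0000 15.7000 3.3000 2.0000] k=[36 19 4 2]
t=9: x=[34.3000 19.2000 5.3000 2.2000] k=[35 21 2 3]
t=10: x=[33.6000 20.5000 4.0000 2.9000] k=[35 22 7 0]
t=11: x=[33.7000 21.8000 7.8000 0.7000] k=[31 25 11 3]
t=12: x=[30.4000 24.2000 11.6000 3.8000] k=[31 25 12 2]
t=13: x=[30.4000 24.3000 12.3000 3.0000] k=[28 21 15 3]
t=14: x=[27.3000 21.1000 14.4000 4.2000] k=[24 23 11 5]
t=15: x=[23.9000 21.9000 11.6000 5.6000] k=[21 25 10 3]
t=16: x=[21.4000 23.1000 10.8000 3.7000] k=[18 24 9 2]
t=17: x=[18.6000 21.9000 9.8000 2.7000] k=[16 25 8 3]
t=18: x=[16.9000 22.4000 9.2000 3.5000] k=[20 19 12 1]
t=19: x=[19.9000 18.4000 11.6000 2.1000] k=[20 16 11 0]
t=20: x=[19.6000 15.9000 10.4000 1.1000] k=[20 19 11 4]
t=21: x=[19.9000 18.3000 11.1000 4.7000] k=[23 17 11 8]
t=22: x=[22.4000 17.0000 11.3000 8.3000] k=[20 20 14 6]
t=23: x=[20.0000 19.4000 13.8000 6.8000] k=[18 19 12 6]
t=24: x=[18.1000 18.2000 12.1000 6.6000] k=[18 15 12 9]
t=25: x=[17.7000 15.0000 12.0000 9.3000] k=[19 18 11 7]

0.2865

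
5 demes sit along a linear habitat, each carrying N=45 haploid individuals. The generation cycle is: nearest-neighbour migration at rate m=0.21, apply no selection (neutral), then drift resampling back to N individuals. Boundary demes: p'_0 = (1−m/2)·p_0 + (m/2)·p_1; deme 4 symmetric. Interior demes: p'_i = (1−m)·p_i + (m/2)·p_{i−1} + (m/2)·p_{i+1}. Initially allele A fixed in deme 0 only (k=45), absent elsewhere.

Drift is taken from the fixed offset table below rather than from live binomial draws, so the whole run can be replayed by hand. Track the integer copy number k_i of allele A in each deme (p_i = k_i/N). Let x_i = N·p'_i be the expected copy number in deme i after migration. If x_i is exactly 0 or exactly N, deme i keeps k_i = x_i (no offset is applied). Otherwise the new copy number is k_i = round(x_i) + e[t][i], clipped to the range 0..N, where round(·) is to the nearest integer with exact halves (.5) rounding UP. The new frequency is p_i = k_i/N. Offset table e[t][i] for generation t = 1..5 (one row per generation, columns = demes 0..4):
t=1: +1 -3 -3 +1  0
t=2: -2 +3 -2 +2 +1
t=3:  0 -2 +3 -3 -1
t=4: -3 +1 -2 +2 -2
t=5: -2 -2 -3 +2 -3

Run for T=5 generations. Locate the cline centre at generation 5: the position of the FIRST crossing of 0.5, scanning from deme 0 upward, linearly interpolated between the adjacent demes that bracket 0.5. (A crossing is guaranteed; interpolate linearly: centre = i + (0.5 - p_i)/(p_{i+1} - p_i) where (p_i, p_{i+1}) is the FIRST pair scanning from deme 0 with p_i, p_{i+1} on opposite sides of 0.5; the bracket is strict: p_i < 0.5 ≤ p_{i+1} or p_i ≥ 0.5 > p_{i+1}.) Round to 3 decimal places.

t=0: k=[45 0 0 0 0]
t=1: x=[40.2750 4.7250 0.0000 0.0000 0.0000] k=[41 2 0 0 0]
t=2: x=[36.9050 5.8850 0.2100 0.0000 0.0000] k=[35 9 0 0 0]
t=3: x=[32.2700 10.7850 0.9450 0.0000 0.0000] k=[32 9 4 0 0]
t=4: x=[29.5850 10.8900 4.1050 0.4200 0.0000] k=[27 12 2 2 0]
t=5: x=[25.4250 12.5250 3.0500 1.7900 0.2100] k=[23 11 0 4 0]

0.042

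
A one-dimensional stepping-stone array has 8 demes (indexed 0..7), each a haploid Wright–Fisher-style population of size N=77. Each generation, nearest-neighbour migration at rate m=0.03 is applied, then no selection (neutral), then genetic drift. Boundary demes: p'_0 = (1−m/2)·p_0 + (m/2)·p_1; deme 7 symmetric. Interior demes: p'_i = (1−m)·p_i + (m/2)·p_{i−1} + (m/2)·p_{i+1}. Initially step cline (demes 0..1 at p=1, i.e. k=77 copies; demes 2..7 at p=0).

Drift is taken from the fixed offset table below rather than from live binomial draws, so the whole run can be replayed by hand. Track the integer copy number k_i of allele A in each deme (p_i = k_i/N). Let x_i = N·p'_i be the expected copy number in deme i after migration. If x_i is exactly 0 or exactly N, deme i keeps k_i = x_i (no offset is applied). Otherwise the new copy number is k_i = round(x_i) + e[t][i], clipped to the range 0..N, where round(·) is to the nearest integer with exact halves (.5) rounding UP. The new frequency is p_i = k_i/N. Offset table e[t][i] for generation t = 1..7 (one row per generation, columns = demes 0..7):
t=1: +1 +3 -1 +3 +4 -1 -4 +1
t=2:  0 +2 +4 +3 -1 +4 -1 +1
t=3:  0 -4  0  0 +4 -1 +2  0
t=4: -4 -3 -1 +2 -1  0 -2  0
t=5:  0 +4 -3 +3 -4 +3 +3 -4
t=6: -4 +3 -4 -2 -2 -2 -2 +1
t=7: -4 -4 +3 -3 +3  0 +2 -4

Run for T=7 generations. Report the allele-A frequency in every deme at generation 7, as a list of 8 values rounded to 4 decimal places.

[0.8442, 0.8831, 0.0649, 0.0000, 0.0390, 0.0000, 0.0000, 0.0000]

t=0: k=[77 77 0 0 0 0 0 0]
t=1: x=[77.0000 75.8450 1.1550 0.0000 0.0000 0.0000 0.0000 0.0000] k=[77 77 0 0 0 0 0 0]
t=2: x=[77.0000 75.8450 1.1550 0.0000 0.0000 0.0000 0.0000 0.0000] k=[77 77 5 0 0 0 0 0]
t=3: x=[77.0000 75.9200 6.0050 0.0750 0.0000 0.0000 0.0000 0.0000] k=[77 72 6 0 0 0 0 0]
t=4: x=[76.9250 71.0850 6.9000 0.0900 0.0000 0.0000 0.0000 0.0000] k=[73 68 6 2 0 0 0 0]
t=5: x=[72.9250 67.1450 6.8700 2.0300 0.0300 0.0000 0.0000 0.0000] k=[73 71 4 5 0 0 0 0]
t=6: x=[72.9700 70.0250 5.0200 4.9100 0.0750 0.0000 0.0000 0.0000] k=[69 73 1 3 0 0 0 0]
t=7: x=[69.0600 71.8600 2.1100 2.9250 0.0450 0.0000 0.0000 0.0000] k=[65 68 5 0 3 0 0 0]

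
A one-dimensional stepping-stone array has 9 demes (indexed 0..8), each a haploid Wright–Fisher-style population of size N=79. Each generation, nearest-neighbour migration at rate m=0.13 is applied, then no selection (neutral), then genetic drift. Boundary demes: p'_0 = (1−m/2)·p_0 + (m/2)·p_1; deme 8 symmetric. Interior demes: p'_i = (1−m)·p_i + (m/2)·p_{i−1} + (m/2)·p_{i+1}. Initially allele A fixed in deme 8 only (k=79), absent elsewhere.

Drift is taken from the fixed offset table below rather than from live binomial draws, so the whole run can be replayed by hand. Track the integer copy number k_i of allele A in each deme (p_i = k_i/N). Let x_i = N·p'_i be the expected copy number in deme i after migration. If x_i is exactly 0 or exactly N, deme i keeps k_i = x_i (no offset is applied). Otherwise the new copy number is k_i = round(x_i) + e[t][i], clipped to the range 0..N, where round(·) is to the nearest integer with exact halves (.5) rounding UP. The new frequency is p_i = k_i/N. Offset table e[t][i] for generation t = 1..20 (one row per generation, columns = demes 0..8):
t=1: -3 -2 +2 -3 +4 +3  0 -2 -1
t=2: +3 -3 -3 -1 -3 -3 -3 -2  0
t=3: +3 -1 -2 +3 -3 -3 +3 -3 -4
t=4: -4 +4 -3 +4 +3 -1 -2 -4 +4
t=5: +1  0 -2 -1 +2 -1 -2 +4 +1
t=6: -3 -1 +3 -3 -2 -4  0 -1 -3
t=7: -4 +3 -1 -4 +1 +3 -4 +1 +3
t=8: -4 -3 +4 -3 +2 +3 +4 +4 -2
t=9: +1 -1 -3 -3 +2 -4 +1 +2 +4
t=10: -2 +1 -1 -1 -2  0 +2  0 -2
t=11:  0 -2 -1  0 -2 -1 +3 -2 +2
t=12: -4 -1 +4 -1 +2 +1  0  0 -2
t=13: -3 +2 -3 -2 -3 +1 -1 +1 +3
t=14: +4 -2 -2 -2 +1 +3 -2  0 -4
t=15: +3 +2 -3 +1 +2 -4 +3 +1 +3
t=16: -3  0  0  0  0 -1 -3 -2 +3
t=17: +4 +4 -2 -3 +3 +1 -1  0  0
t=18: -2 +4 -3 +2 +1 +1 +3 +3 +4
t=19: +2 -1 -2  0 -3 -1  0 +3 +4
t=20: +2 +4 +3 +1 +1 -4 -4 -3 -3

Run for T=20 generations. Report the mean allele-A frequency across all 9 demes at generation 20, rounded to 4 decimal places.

t=0: k=[0 0 0 0 0 0 0 0 79]
t=1: x=[0.0000 0.0000 0.0000 0.0000 0.0000 0.0000 0.0000 5.1350 73.8650] k=[0 0 0 0 0 0 0 3 73]
t=2: x=[0.0000 0.0000 0.0000 0.0000 0.0000 0.0000 0.1950 7.3550 68.4500] k=[0 0 0 0 0 0 0 5 68]
t=3: x=[0.0000 0.0000 0.0000 0.0000 0.0000 0.0000 0.3250 8.7700 63.9050] k=[0 0 0 0 0 0 3 6 60]
t=4: x=[0.0000 0.0000 0.0000 0.0000 0.0000 0.1950 3.0000 9.3150 56.4900] k=[0 0 0 0 0 0 1 5 60]
t=5: x=[0.0000 0.0000 0.0000 0.0000 0.0000 0.0650 1.1950 8.3150 56.4250] k=[0 0 0 0 0 0 0 12 57]
t=6: x=[0.0000 0.0000 0.0000 0.0000 0.0000 0.0000 0.7800 14.1450 54.0750] k=[0 0 0 0 0 0 1 13 51]
t=7: x=[0.0000 0.0000 0.0000 0.0000 0.0000 0.0650 1.7150 14.6900 48.5300] k=[0 0 0 0 0 3 0 16 52]
t=8: x=[0.0000 0.0000 0.0000 0.0000 0.1950 2.6100 1.2350 17.3000 49.6600] k=[0 0 0 0 2 6 5 21 48]
t=9: x=[0.0000 0.0000 0.0000 0.1300 2.1300 5.6750 6.1050 21.7150 46.2450] k=[0 0 0 0 4 2 7 24 50]
t=10: x=[0.0000 0.0000 0.0000 0.2600 3.6100 2.4550 7.7800 24.5850 48.3100] k=[0 0 0 0 2 2 10 25 46]
t=11: x=[0.0000 0.0000 0.0000 0.1300 1.8700 2.5200 10.4550 25.3900 44.6350] k=[0 0 0 0 0 2 13 23 47]
t=12: x=[0.0000 0.0000 0.0000 0.0000 0.1300 2.5850 12.9350 23.9100 45.4400] k=[0 0 0 0 2 4 13 24 43]
t=13: x=[0.0000 0.0000 0.0000 0.1300 2.0000 4.4550 13.1300 24.5200 41.7650] k=[0 0 0 0 0 5 12 26 45]
t=14: x=[0.0000 0.0000 0.0000 0.0000 0.3250 5.1300 12.4550 26.3250 43.7650] k=[0 0 0 0 1 8 10 26 40]
t=15: x=[0.0000 0.0000 0.0000 0.0650 1.3900 7.6750 10.9100 25.8700 39.0900] k=[0 0 0 1 3 4 14 27 42]
t=16: x=[0.0000 0.0000 0.0650 1.0650 2.9350 4.5850 14.1950 27.1300 41.0250] k=[0 0 0 1 3 4 11 25 44]
t=17: x=[0.0000 0.0000 0.0650 1.0650 2.9350 4.3900 11.4550 25.3250 42.7650] k=[0 0 0 0 6 5 10 25 43]
t=18: x=[0.0000 0.0000 0.0000 0.3900 5.5450 5.3900 10.6500 25.1950 41.8300] k=[0 0 0 2 7 6 14 28 46]
t=19: x=[0.0000 0.0000 0.1300 2.1950 6.6100 6.5850 14.3900 28.2600 44.8300] k=[0 0 0 2 4 6 14 31 49]
t=20: x=[0.0000 0.0000 0.1300 2.0000 4.0000 6.3900 14.5850 31.0650 47.8300] k=[0 0 3 3 5 2 11 28 45]

0.1364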